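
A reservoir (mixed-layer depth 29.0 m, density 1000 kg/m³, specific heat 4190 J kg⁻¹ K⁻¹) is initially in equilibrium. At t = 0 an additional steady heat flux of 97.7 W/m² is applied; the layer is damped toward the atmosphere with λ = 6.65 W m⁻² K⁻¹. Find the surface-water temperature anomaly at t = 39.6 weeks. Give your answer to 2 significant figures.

11 K

Areal heat capacity C = ρ c_p D = 1000 × 4190 × 29.0 = 1.22×10^8 J/(m^2 K).
τ = C / λ = 1.22×10^8 / 6.65 = 1.83×10^7 s.
Equilibrium anomaly ΔT_eq = F / λ = 97.7 / 6.65 = 14.7 K.
t = 39.6 weeks = 2.40×10^7 s, so t/τ = 1.31.
ΔT(t) = ΔT_eq (1 − e^(−t/τ)) = 14.7 × (1 − e^−1.31) = 10.7 K.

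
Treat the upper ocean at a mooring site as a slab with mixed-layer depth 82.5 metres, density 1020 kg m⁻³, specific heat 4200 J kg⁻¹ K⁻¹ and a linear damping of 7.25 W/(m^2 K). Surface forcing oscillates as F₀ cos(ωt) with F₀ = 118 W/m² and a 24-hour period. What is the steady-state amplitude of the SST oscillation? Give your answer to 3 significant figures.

Areal heat capacity C = ρ c_p D = 1020 × 4200 × 82.5 = 3.53×10^8 J/(m^2 K).
Angular frequency ω = 2π / T = 2π / 86400 s = 7.27×10^-5 s⁻¹.
√((Cω)² + λ²) = √((25700)² + 7.25²) = 25700 W/(m²·K).
Amplitude A = F₀ / √((Cω)²+λ²) = 118 / 25700 = 0.00459 K.

0.00459 K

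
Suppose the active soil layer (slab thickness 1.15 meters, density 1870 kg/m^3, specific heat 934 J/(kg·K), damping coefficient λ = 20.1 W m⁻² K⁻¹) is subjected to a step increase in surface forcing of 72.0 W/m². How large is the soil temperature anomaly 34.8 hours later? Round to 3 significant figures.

2.56 K

Areal heat capacity C = ρ c_p D = 1870 × 934 × 1.15 = 2.01×10^6 J/(m^2 K).
τ = C / λ = 2.01×10^6 / 20.1 = 99900 s.
Equilibrium anomaly ΔT_eq = F / λ = 72.0 / 20.1 = 3.58 K.
t = 34.8 hours = 1.25×10^5 s, so t/τ = 1.25.
ΔT(t) = ΔT_eq (1 − e^(−t/τ)) = 3.58 × (1 − e^−1.25) = 2.56 K.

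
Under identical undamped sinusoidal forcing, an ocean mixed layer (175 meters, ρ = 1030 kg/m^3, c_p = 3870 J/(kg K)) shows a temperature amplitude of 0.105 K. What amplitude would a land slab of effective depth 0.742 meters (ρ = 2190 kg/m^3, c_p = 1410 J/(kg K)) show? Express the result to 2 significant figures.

C_ocean = 6.98×10^8 J/(m²·K); C_land = 2.29×10^6 J/(m²·K).
A ∝ 1/C ⇒ A_land = A_ocean × C_ocean/C_land = 0.105 × 304 = 32.0 K.

32 K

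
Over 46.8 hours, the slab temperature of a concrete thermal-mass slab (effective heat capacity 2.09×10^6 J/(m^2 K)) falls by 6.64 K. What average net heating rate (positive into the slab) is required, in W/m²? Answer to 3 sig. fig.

Areal heat capacity C = 2.09×10^6 J/(m^2 K) (given).
Required heat per unit area: Q = C ΔT = 2.09×10^6 × -6.64 = -1.39×10^7 J/m².
Flux F = Q / Δt = -1.39×10^7 / 1.68×10^5 s = -82.4 W/m².

-82.4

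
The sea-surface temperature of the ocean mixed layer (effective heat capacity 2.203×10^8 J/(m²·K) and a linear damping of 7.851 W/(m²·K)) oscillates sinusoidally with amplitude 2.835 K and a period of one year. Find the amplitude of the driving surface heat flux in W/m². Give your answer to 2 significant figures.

Areal heat capacity C = 2.203×10^8 J/(m²·K) (given).
ω = 2π / 3.15×10^7 s = 1.99×10^-7 s⁻¹.
√((Cω)² + λ²) = √((43.9)² + 7.851²) = 44.6 W/(m²·K).
F₀ = A × √((Cω)²+λ²) = 2.835 × 44.6 = 126 W/m².

130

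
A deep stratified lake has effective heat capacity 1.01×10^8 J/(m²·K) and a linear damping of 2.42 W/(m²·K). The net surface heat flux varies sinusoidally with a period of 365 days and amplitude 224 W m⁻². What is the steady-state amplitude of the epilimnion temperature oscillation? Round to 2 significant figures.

11 K

Areal heat capacity C = 1.01×10^8 J/(m²·K) (given).
Angular frequency ω = 2π / T = 2π / 3.15×10^7 s = 1.99×10^-7 s⁻¹.
√((Cω)² + λ²) = √((20.1)² + 2.42²) = 20.3 W/(m²·K).
Amplitude A = F₀ / √((Cω)²+λ²) = 224 / 20.3 = 11.1 K.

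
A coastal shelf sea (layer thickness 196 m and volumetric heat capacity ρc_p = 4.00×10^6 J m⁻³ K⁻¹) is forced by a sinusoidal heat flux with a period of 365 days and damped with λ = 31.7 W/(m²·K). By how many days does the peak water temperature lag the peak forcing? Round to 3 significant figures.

79.6 days

Areal heat capacity C = ρc_p × D = 4.00×10^6 × 196 = 7.84×10^8 J m⁻² K⁻¹.
ω = 2π / 3.15×10^7 s = 1.99×10^-7 s⁻¹.
Phase lag φ = arctan(Cω/λ) = arctan(156/31.7) = 1.37 rad.
Time lag = φ / ω = 1.37 / 1.99×10^-7 = 6.88×10^6 s = 79.6 days.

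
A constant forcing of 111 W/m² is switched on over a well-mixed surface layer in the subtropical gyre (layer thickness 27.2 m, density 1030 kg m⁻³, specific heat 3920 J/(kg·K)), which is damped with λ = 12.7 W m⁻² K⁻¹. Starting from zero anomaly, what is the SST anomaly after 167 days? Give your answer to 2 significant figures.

7.1 K

Areal heat capacity C = ρ c_p D = 1030 × 3920 × 27.2 = 1.10×10^8 J/(m^2 K).
τ = C / λ = 1.10×10^8 / 12.7 = 8.65×10^6 s.
Equilibrium anomaly ΔT_eq = F / λ = 111 / 12.7 = 8.74 K.
t = 167 days = 1.44×10^7 s, so t/τ = 1.67.
ΔT(t) = ΔT_eq (1 − e^(−t/τ)) = 8.74 × (1 − e^−1.67) = 7.09 K.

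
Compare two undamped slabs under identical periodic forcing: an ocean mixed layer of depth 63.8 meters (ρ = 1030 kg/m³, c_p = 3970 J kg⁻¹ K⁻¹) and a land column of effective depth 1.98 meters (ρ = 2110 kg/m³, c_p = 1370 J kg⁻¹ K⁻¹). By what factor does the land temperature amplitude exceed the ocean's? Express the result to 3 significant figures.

C_ocean = 1030 × 3970 × 63.8 = 2.61×10^8 J/(m²·K).
C_land = 2110 × 1370 × 1.98 = 5.72×10^6 J/(m²·K).
Undamped amplitude ∝ 1/C, so A_land/A_ocean = C_ocean/C_land = 45.6.

45.6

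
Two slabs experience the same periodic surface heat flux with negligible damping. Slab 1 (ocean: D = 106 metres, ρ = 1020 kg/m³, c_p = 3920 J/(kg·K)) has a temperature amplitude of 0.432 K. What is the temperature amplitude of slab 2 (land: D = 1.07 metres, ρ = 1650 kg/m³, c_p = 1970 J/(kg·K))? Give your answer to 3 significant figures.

52.6 K

C_ocean = 4.24×10^8 J/(m²·K); C_land = 3.48×10^6 J/(m²·K).
A ∝ 1/C ⇒ A_land = A_ocean × C_ocean/C_land = 0.432 × 122 = 52.6 K.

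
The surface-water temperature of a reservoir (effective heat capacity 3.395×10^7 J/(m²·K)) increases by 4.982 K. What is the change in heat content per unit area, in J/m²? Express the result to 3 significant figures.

1.69×10^8

Areal heat capacity C = 3.395×10^7 J/(m²·K) (given).
ΔQ = C ΔT = 3.40×10^7 × 4.982 = 1.69×10^8 J/m².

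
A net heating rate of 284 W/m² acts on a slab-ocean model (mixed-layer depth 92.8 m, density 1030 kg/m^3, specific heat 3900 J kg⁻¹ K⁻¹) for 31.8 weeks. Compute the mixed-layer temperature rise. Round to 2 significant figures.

15 K

Areal heat capacity C = ρ c_p D = 1030 × 3900 × 92.8 = 3.73×10^8 J/(m^2 K).
Net heat input Q = F Δt = 284 × (31.8 weeks × 6.048×10^5 s/week) = 5.46×10^9 J/m².
ΔT = Q / C = 5.46×10^9 / 3.73×10^8 = 14.7 K.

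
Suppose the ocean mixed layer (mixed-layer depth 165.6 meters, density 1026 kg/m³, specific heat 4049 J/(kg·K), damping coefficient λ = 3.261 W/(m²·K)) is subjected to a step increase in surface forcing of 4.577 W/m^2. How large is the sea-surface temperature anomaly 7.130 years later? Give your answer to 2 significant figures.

Areal heat capacity C = ρ c_p D = 1026 × 4049 × 165.6 = 6.88×10^8 J m⁻² K⁻¹.
τ = C / λ = 6.88×10^8 / 3.261 = 2.11×10^8 s.
Equilibrium anomaly ΔT_eq = F / λ = 4.577 / 3.261 = 1.40 K.
t = 7.130 years = 2.25×10^8 s, so t/τ = 1.07.
ΔT(t) = ΔT_eq (1 − e^(−t/τ)) = 1.40 × (1 − e^−1.07) = 0.920 K.

0.92 K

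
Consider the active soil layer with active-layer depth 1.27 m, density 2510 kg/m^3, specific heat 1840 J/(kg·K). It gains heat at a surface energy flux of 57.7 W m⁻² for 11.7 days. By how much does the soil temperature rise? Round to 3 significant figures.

9.94 K

Areal heat capacity C = ρ c_p D = 2510 × 1840 × 1.27 = 5.87×10^6 J m⁻² K⁻¹.
Net heat input Q = F Δt = 57.7 × (11.7 days × 86400 s/day) = 5.83×10^7 J/m².
ΔT = Q / C = 5.83×10^7 / 5.87×10^6 = 9.94 K.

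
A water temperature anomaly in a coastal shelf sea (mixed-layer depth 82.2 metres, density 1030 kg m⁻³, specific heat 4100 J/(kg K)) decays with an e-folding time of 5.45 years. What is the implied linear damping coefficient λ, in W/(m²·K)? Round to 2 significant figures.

2.0

Areal heat capacity C = ρ c_p D = 1030 × 4100 × 82.2 = 3.47×10^8 J m⁻² K⁻¹.
τ = 5.45 years = 1.72×10^8 s.
λ = C / τ = 3.47×10^8 / 1.72×10^8 = 2.02 W/(m²·K).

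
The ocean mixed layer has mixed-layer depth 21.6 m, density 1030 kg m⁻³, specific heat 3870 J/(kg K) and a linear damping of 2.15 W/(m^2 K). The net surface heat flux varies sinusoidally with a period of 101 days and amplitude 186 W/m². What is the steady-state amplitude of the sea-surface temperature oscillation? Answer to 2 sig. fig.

3.0 K

Areal heat capacity C = ρ c_p D = 1030 × 3870 × 21.6 = 8.61×10^7 J/(m²·K).
Angular frequency ω = 2π / T = 2π / 8.73×10^6 s = 7.20×10^-7 s⁻¹.
√((Cω)² + λ²) = √((62.0)² + 2.15²) = 62.0 W/(m²·K).
Amplitude A = F₀ / √((Cω)²+λ²) = 186 / 62.0 = 3.00 K.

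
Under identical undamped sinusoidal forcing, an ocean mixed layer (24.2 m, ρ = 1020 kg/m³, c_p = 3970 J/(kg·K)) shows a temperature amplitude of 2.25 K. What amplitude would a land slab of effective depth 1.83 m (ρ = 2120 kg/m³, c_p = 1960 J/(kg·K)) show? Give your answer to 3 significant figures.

29.0 K

C_ocean = 9.80×10^7 J/(m²·K); C_land = 7.60×10^6 J/(m²·K).
A ∝ 1/C ⇒ A_land = A_ocean × C_ocean/C_land = 2.25 × 12.9 = 29.0 K.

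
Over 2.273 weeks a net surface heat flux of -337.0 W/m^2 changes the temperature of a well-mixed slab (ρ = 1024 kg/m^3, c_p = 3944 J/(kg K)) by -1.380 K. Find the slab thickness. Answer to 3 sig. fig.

83.1 m

Heat input Q = F Δt = -337.0 × 1.37×10^6 s = -4.63×10^8 J/m².
Required areal heat capacity C = Q / ΔT = 3.36×10^8 J/(m²·K).
Depth D = C / (ρ c_p) = 3.36×10^8 / (1024 × 3944) = 83.1 m.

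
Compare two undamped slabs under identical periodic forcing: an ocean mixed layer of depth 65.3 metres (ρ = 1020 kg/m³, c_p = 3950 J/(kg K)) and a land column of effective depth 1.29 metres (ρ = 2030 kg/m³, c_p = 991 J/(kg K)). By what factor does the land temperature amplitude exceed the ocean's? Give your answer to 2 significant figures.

100

C_ocean = 1020 × 3950 × 65.3 = 2.63×10^8 J/(m²·K).
C_land = 2030 × 991 × 1.29 = 2.60×10^6 J/(m²·K).
Undamped amplitude ∝ 1/C, so A_land/A_ocean = C_ocean/C_land = 101.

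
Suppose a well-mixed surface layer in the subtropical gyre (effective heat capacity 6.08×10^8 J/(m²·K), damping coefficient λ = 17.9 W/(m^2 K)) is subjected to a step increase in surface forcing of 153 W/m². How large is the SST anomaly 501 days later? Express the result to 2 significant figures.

Areal heat capacity C = 6.08×10^8 J/(m²·K) (given).
τ = C / λ = 6.08×10^8 / 17.9 = 3.40×10^7 s.
Equilibrium anomaly ΔT_eq = F / λ = 153 / 17.9 = 8.55 K.
t = 501 days = 4.33×10^7 s, so t/τ = 1.27.
ΔT(t) = ΔT_eq (1 − e^(−t/τ)) = 8.55 × (1 − e^−1.27) = 6.16 K.

6.2 K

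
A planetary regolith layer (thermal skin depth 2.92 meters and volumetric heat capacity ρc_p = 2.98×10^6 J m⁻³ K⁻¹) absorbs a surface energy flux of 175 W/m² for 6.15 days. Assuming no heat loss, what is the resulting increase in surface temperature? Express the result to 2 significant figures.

11 K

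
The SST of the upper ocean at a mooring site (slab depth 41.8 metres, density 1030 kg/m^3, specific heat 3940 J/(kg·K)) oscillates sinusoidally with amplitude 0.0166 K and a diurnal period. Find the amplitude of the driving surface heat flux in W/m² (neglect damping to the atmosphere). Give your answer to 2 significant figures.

Areal heat capacity C = ρ c_p D = 1030 × 3940 × 41.8 = 1.70×10^8 J m⁻² K⁻¹.
ω = 2π / 86400 s = 7.27×10^-5 s⁻¹.
Cω = 1.70×10^8 × 7.27×10^-5 = 12300 W/(m²·K).
F₀ = A × Cω = 0.0166 × 12300 = 205 W/m².

200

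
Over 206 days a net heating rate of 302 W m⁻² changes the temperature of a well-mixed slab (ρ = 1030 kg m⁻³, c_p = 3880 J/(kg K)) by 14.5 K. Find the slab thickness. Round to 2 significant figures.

Heat input Q = F Δt = 302 × 1.78×10^7 s = 5.38×10^9 J/m².
Required areal heat capacity C = Q / ΔT = 3.71×10^8 J/(m²·K).
Depth D = C / (ρ c_p) = 3.71×10^8 / (1030 × 3880) = 92.8 m.

93 m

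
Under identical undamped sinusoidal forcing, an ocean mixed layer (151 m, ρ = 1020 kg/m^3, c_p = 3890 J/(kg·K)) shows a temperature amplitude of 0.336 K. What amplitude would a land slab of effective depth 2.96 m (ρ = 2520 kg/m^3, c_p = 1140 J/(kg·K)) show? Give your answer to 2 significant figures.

C_ocean = 5.99×10^8 J/(m²·K); C_land = 8.50×10^6 J/(m²·K).
A ∝ 1/C ⇒ A_land = A_ocean × C_ocean/C_land = 0.336 × 70.5 = 23.7 K.

24 K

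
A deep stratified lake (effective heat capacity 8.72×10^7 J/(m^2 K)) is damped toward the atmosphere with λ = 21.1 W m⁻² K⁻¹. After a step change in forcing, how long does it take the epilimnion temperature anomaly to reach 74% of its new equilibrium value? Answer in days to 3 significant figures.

64.4 days

Areal heat capacity C = 8.72×10^7 J/(m^2 K) (given).
τ = C / λ = 8.72×10^7 / 21.1 = 4.13×10^6 s.
Fraction reached: 1 − e^(−t/τ) = 0.74 ⇒ t = −τ ln(1 − 0.74) = τ × 1.35.
t = 5.57×10^6 s = 64.4 days.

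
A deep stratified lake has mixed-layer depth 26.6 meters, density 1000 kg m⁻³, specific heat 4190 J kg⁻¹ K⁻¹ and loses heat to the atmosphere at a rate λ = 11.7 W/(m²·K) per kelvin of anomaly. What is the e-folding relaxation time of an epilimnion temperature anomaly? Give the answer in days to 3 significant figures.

Areal heat capacity C = ρ c_p D = 1000 × 4190 × 26.6 = 1.11×10^8 J/(m²·K).
Relaxation time τ = C / λ = 1.11×10^8 / 11.7 = 9.53×10^6 s.
In days: 9.53×10^6 s / (86400 s/day) = 110 days.

110 days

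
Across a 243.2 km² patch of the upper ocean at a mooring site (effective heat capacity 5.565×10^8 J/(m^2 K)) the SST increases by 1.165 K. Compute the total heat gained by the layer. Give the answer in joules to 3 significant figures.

1.58×10^17 J

Areal heat capacity C = 5.565×10^8 J/(m^2 K) (given).
Heat per unit area: q = C ΔT = 5.56×10^8 × 1.165 = 6.48×10^8 J/m².
Total heat: Q = q × A = 6.48×10^8 × (243.2 × 10⁶ m²) = 1.58×10^17 J.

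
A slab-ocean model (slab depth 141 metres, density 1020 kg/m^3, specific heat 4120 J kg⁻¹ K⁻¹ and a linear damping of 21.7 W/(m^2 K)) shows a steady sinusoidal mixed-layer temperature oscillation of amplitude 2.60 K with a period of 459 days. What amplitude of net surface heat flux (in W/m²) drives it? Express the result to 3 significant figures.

251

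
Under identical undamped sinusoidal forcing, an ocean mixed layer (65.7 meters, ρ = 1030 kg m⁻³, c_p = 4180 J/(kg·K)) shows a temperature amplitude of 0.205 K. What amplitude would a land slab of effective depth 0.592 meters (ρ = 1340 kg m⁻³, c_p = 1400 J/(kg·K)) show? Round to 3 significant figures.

C_ocean = 2.83×10^8 J/(m²·K); C_land = 1.11×10^6 J/(m²·K).
A ∝ 1/C ⇒ A_land = A_ocean × C_ocean/C_land = 0.205 × 255 = 52.2 K.

52.2 K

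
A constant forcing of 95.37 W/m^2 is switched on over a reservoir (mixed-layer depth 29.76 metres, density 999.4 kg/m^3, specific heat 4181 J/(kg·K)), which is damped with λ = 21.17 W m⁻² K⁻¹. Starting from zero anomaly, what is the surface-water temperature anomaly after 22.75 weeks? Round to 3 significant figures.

4.07 K

Areal heat capacity C = ρ c_p D = 999.4 × 4181 × 29.76 = 1.24×10^8 J/(m²·K).
τ = C / λ = 1.24×10^8 / 21.17 = 5.87×10^6 s.
Equilibrium anomaly ΔT_eq = F / λ = 95.37 / 21.17 = 4.50 K.
t = 22.75 weeks = 1.38×10^7 s, so t/τ = 2.34.
ΔT(t) = ΔT_eq (1 − e^(−t/τ)) = 4.50 × (1 − e^−2.34) = 4.07 K.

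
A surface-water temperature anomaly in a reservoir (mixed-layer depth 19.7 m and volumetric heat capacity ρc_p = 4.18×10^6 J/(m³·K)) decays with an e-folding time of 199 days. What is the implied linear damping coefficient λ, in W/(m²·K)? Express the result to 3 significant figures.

4.79

Areal heat capacity C = ρc_p × D = 4.18×10^6 × 19.7 = 8.23×10^7 J m⁻² K⁻¹.
τ = 199 days = 1.72×10^7 s.
λ = C / τ = 8.23×10^7 / 1.72×10^7 = 4.79 W/(m²·K).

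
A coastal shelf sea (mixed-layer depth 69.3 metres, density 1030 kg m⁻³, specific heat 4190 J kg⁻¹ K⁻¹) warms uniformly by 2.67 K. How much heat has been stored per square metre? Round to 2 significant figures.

8.0×10^8

Areal heat capacity C = ρ c_p D = 1030 × 4190 × 69.3 = 2.99×10^8 J m⁻² K⁻¹.
ΔQ = C ΔT = 2.99×10^8 × 2.67 = 7.99×10^8 J/m².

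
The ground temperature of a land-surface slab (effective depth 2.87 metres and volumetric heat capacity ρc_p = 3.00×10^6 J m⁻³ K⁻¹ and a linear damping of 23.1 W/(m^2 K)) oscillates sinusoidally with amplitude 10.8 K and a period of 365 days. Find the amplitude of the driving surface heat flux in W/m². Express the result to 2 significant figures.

Areal heat capacity C = ρc_p × D = 3.00×10^6 × 2.87 = 8.61×10^6 J m⁻² K⁻¹.
ω = 2π / 3.15×10^7 s = 1.99×10^-7 s⁻¹.
√((Cω)² + λ²) = √((1.72)² + 23.1²) = 23.2 W/(m²·K).
F₀ = A × √((Cω)²+λ²) = 10.8 × 23.2 = 250 W/m².

250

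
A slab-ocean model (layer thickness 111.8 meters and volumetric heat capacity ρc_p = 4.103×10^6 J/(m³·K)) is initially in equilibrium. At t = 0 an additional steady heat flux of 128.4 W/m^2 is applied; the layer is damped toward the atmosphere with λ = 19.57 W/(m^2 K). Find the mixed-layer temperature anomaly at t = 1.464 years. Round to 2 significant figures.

5.6 K

Areal heat capacity C = ρc_p × D = 4.103×10^6 × 111.8 = 4.59×10^8 J m⁻² K⁻¹.
τ = C / λ = 4.59×10^8 / 19.57 = 2.34×10^7 s.
Equilibrium anomaly ΔT_eq = F / λ = 128.4 / 19.57 = 6.56 K.
t = 1.464 years = 4.62×10^7 s, so t/τ = 1.97.
ΔT(t) = ΔT_eq (1 − e^(−t/τ)) = 6.56 × (1 − e^−1.97) = 5.65 K.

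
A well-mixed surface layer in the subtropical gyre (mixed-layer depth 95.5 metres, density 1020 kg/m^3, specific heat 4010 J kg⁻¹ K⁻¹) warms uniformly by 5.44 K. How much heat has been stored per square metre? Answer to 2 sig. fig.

Areal heat capacity C = ρ c_p D = 1020 × 4010 × 95.5 = 3.91×10^8 J m⁻² K⁻¹.
ΔQ = C ΔT = 3.91×10^8 × 5.44 = 2.12×10^9 J/m².

2.1×10^9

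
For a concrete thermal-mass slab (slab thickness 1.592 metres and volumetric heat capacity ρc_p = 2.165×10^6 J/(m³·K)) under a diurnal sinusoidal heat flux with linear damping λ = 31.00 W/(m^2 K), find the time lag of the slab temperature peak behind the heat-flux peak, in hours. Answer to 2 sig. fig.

Areal heat capacity C = ρc_p × D = 2.165×10^6 × 1.592 = 3.45×10^6 J/(m^2 K).
ω = 2π / 86400 s = 7.27×10^-5 s⁻¹.
Phase lag φ = arctan(Cω/λ) = arctan(251/31.00) = 1.45 rad.
Time lag = φ / ω = 1.45 / 7.27×10^-5 = 19900 s = 5.53 hours.

5.5 hours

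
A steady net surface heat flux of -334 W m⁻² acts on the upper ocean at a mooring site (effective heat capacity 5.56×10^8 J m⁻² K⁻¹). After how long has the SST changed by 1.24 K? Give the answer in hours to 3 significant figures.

573 hours

Areal heat capacity C = 5.56×10^8 J m⁻² K⁻¹ (given).
Time required: Δt = C ΔT / F = 5.56×10^8 × -1.24 / -334 = 2.06×10^6 s.
In hours: 2.06×10^6 s / (3600 s/hour) = 573 hours.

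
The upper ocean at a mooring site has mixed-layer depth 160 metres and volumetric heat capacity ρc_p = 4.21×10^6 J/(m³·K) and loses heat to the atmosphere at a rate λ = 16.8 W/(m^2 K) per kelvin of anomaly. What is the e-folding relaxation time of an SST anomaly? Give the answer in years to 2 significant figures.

1.3 years

Areal heat capacity C = ρc_p × D = 4.21×10^6 × 160 = 6.74×10^8 J/(m^2 K).
Relaxation time τ = C / λ = 6.74×10^8 / 16.8 = 4.01×10^7 s.
In years: 4.01×10^7 s / (3.156×10^7 s/year) = 1.27 years.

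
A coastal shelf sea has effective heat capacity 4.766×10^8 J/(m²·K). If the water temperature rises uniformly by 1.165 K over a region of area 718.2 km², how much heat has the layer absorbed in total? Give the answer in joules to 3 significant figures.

Areal heat capacity C = 4.766×10^8 J/(m²·K) (given).
Heat per unit area: q = C ΔT = 4.77×10^8 × 1.165 = 5.55×10^8 J/m².
Total heat: Q = q × A = 5.55×10^8 × (718.2 × 10⁶ m²) = 3.99×10^17 J.

3.99×10^17 J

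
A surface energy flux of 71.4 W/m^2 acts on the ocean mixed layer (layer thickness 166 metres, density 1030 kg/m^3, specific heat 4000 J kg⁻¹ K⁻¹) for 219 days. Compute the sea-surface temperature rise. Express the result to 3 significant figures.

1.98 K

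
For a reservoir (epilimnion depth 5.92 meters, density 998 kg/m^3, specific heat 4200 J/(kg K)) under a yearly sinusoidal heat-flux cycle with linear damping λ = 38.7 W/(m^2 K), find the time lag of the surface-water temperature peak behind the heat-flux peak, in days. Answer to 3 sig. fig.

7.38 days

Areal heat capacity C = ρ c_p D = 998 × 4200 × 5.92 = 2.48×10^7 J m⁻² K⁻¹.
ω = 2π / 3.15×10^7 s = 1.99×10^-7 s⁻¹.
Phase lag φ = arctan(Cω/λ) = arctan(4.94/38.7) = 0.127 rad.
Time lag = φ / ω = 0.127 / 1.99×10^-7 = 6.38×10^5 s = 7.38 days.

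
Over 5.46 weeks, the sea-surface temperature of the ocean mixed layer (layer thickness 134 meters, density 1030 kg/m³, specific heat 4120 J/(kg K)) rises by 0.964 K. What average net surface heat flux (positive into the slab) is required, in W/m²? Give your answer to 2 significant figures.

Areal heat capacity C = ρ c_p D = 1030 × 4120 × 134 = 5.69×10^8 J/(m²·K).
Required heat per unit area: Q = C ΔT = 5.69×10^8 × 0.964 = 5.48×10^8 J/m².
Flux F = Q / Δt = 5.48×10^8 / 3.30×10^6 s = 166 W/m².

170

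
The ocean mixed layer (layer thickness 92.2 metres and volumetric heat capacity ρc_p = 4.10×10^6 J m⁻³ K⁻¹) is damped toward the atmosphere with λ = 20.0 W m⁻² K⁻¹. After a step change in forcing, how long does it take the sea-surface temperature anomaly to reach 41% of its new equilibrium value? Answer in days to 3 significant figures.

115 days

Areal heat capacity C = ρc_p × D = 4.10×10^6 × 92.2 = 3.78×10^8 J m⁻² K⁻¹.
τ = C / λ = 3.78×10^8 / 20.0 = 1.89×10^7 s.
Fraction reached: 1 − e^(−t/τ) = 0.41 ⇒ t = −τ ln(1 − 0.41) = τ × 0.528.
t = 9.97×10^6 s = 115 days.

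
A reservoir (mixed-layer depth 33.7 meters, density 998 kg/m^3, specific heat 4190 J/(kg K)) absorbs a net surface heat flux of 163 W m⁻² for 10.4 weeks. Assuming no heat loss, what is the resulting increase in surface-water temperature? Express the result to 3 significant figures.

7.28 K

Areal heat capacity C = ρ c_p D = 998 × 4190 × 33.7 = 1.41×10^8 J m⁻² K⁻¹.
Net heat input Q = F Δt = 163 × (10.4 weeks × 6.048×10^5 s/week) = 1.03×10^9 J/m².
ΔT = Q / C = 1.03×10^9 / 1.41×10^8 = 7.28 K.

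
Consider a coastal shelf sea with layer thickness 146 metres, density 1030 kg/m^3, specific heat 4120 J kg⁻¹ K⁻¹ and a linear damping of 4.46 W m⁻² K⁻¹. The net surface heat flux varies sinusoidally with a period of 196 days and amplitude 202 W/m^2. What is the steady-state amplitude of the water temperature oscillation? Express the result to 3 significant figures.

0.879 K

Areal heat capacity C = ρ c_p D = 1030 × 4120 × 146 = 6.20×10^8 J/(m^2 K).
Angular frequency ω = 2π / T = 2π / 1.69×10^7 s = 3.71×10^-7 s⁻¹.
√((Cω)² + λ²) = √((230)² + 4.46²) = 230 W/(m²·K).
Amplitude A = F₀ / √((Cω)²+λ²) = 202 / 230 = 0.879 K.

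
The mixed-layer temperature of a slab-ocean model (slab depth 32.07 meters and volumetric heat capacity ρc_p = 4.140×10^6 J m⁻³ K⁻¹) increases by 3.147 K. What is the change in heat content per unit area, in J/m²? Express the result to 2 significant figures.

Areal heat capacity C = ρc_p × D = 4.140×10^6 × 32.07 = 1.33×10^8 J/(m²·K).
ΔQ = C ΔT = 1.33×10^8 × 3.147 = 4.18×10^8 J/m².

4.2×10^8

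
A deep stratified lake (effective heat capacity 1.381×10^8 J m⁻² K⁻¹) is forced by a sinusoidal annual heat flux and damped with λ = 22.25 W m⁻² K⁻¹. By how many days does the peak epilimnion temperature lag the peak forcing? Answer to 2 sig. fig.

Areal heat capacity C = 1.381×10^8 J m⁻² K⁻¹ (given).
ω = 2π / 3.15×10^7 s = 1.99×10^-7 s⁻¹.
Phase lag φ = arctan(Cω/λ) = arctan(27.5/22.25) = 0.891 rad.
Time lag = φ / ω = 0.891 / 1.99×10^-7 = 4.47×10^6 s = 51.7 days.

52 days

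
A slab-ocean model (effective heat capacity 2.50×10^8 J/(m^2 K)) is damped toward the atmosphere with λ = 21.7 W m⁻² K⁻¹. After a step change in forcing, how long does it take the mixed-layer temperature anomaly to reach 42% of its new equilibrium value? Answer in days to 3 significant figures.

72.6 days

Areal heat capacity C = 2.50×10^8 J/(m^2 K) (given).
τ = C / λ = 2.50×10^8 / 21.7 = 1.15×10^7 s.
Fraction reached: 1 − e^(−t/τ) = 0.42 ⇒ t = −τ ln(1 − 0.42) = τ × 0.545.
t = 6.28×10^6 s = 72.6 days.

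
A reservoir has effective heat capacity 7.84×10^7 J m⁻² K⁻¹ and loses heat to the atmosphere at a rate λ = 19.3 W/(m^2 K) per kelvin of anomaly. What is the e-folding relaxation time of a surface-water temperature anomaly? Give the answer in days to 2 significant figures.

Areal heat capacity C = 7.84×10^7 J m⁻² K⁻¹ (given).
Relaxation time τ = C / λ = 7.84×10^7 / 19.3 = 4.06×10^6 s.
In days: 4.06×10^6 s / (86400 s/day) = 47.0 days.

47 days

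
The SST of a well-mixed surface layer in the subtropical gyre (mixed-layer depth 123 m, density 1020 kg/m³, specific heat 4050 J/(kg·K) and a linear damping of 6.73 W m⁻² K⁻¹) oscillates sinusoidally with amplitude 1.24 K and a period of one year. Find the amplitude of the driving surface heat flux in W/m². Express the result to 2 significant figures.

Areal heat capacity C = ρ c_p D = 1020 × 4050 × 123 = 5.08×10^8 J m⁻² K⁻¹.
ω = 2π / 3.15×10^7 s = 1.99×10^-7 s⁻¹.
√((Cω)² + λ²) = √((101)² + 6.73²) = 101 W/(m²·K).
F₀ = A × √((Cω)²+λ²) = 1.24 × 101 = 126 W/m².

130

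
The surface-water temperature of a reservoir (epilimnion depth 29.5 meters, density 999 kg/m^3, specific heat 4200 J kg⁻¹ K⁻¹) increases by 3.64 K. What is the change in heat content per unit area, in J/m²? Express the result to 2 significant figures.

4.5×10^8

Areal heat capacity C = ρ c_p D = 999 × 4200 × 29.5 = 1.24×10^8 J/(m²·K).
ΔQ = C ΔT = 1.24×10^8 × 3.64 = 4.51×10^8 J/m².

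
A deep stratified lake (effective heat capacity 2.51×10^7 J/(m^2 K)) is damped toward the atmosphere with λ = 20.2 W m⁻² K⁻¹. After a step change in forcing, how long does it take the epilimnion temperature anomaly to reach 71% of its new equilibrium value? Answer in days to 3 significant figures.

17.8 days

Areal heat capacity C = 2.51×10^7 J/(m^2 K) (given).
τ = C / λ = 2.51×10^7 / 20.2 = 1.24×10^6 s.
Fraction reached: 1 − e^(−t/τ) = 0.71 ⇒ t = −τ ln(1 − 0.71) = τ × 1.24.
t = 1.54×10^6 s = 17.8 days.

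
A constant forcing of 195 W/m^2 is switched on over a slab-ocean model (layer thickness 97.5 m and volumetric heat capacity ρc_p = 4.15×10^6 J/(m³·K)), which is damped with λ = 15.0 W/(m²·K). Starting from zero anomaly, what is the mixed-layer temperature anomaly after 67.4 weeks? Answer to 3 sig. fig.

10.1 K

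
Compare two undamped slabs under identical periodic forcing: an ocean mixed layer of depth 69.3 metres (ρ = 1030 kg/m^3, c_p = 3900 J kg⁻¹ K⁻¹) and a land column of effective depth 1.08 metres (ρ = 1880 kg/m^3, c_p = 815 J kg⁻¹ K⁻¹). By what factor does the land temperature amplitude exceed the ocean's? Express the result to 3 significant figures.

168

C_ocean = 1030 × 3900 × 69.3 = 2.78×10^8 J/(m²·K).
C_land = 1880 × 815 × 1.08 = 1.65×10^6 J/(m²·K).
Undamped amplitude ∝ 1/C, so A_land/A_ocean = C_ocean/C_land = 168.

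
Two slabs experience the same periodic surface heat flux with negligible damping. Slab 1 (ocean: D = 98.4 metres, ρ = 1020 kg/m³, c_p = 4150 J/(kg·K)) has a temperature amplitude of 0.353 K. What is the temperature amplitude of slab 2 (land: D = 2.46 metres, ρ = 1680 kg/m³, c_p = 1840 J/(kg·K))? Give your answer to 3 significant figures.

19.3 K

C_ocean = 4.17×10^8 J/(m²·K); C_land = 7.60×10^6 J/(m²·K).
A ∝ 1/C ⇒ A_land = A_ocean × C_ocean/C_land = 0.353 × 54.8 = 19.3 K.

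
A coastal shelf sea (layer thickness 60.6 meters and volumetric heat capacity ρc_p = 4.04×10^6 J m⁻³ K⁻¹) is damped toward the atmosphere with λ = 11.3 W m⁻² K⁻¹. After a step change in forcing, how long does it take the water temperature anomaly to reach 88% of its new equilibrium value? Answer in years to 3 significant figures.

1.46 years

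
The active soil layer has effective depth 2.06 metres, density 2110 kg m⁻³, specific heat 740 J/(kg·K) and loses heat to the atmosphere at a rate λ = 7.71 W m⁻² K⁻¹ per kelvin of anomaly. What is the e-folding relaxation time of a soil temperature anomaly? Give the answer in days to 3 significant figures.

Areal heat capacity C = ρ c_p D = 2110 × 740 × 2.06 = 3.22×10^6 J/(m^2 K).
Relaxation time τ = C / λ = 3.22×10^6 / 7.71 = 4.17×10^5 s.
In days: 4.17×10^5 s / (86400 s/day) = 4.83 days.

4.83 days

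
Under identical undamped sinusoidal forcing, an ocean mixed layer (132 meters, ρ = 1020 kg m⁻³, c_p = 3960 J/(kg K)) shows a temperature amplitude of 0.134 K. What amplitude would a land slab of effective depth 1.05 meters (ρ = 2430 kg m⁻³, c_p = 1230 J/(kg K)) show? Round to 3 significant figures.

22.8 K

C_ocean = 5.33×10^8 J/(m²·K); C_land = 3.14×10^6 J/(m²·K).
A ∝ 1/C ⇒ A_land = A_ocean × C_ocean/C_land = 0.134 × 170 = 22.8 K.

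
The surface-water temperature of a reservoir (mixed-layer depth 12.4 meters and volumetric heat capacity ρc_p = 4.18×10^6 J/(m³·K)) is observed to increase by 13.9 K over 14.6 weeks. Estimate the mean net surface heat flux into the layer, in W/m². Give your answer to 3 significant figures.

81.6

Areal heat capacity C = ρc_p × D = 4.18×10^6 × 12.4 = 5.18×10^7 J/(m^2 K).
Required heat per unit area: Q = C ΔT = 5.18×10^7 × 13.9 = 7.20×10^8 J/m².
Flux F = Q / Δt = 7.20×10^8 / 8.83×10^6 s = 81.6 W/m².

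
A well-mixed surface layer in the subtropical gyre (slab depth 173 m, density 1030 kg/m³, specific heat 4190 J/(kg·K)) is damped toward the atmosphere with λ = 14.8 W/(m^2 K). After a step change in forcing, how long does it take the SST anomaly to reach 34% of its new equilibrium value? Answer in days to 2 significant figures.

Areal heat capacity C = ρ c_p D = 1030 × 4190 × 173 = 7.47×10^8 J m⁻² K⁻¹.
τ = C / λ = 7.47×10^8 / 14.8 = 5.04×10^7 s.
Fraction reached: 1 − e^(−t/τ) = 0.34 ⇒ t = −τ ln(1 − 0.34) = τ × 0.416.
t = 2.10×10^7 s = 243 days.

240 days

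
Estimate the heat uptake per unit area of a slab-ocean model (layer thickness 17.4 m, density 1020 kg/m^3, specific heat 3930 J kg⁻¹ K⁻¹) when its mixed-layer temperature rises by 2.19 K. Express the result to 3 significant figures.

Areal heat capacity C = ρ c_p D = 1020 × 3930 × 17.4 = 6.97×10^7 J/(m²·K).
ΔQ = C ΔT = 6.97×10^7 × 2.19 = 1.53×10^8 J/m².

1.53×10^8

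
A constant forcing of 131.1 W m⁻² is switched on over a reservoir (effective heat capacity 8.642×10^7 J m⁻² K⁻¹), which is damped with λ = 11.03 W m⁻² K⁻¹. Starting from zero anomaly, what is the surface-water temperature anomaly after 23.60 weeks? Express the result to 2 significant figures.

Areal heat capacity C = 8.642×10^7 J m⁻² K⁻¹ (given).
τ = C / λ = 8.64×10^7 / 11.03 = 7.83×10^6 s.
Equilibrium anomaly ΔT_eq = F / λ = 131.1 / 11.03 = 11.9 K.
t = 23.60 weeks = 1.43×10^7 s, so t/τ = 1.82.
ΔT(t) = ΔT_eq (1 − e^(−t/τ)) = 11.9 × (1 − e^−1.82) = 9.96 K.

10 K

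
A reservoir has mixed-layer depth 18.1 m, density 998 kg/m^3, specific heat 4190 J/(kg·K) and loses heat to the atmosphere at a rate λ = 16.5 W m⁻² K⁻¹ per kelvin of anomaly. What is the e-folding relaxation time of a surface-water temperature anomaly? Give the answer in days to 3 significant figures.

53.1 days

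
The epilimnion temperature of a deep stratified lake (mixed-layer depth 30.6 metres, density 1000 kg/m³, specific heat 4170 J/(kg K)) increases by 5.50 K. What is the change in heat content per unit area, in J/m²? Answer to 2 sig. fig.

Areal heat capacity C = ρ c_p D = 1000 × 4170 × 30.6 = 1.28×10^8 J m⁻² K⁻¹.
ΔQ = C ΔT = 1.28×10^8 × 5.50 = 7.02×10^8 J/m².

7.0×10^8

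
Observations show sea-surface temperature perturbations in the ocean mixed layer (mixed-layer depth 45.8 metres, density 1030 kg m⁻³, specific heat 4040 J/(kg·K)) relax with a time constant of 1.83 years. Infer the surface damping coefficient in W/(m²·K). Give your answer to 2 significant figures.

3.3

Areal heat capacity C = ρ c_p D = 1030 × 4040 × 45.8 = 1.91×10^8 J/(m²·K).
τ = 1.83 years = 5.78×10^7 s.
λ = C / τ = 1.91×10^8 / 5.78×10^7 = 3.30 W/(m²·K).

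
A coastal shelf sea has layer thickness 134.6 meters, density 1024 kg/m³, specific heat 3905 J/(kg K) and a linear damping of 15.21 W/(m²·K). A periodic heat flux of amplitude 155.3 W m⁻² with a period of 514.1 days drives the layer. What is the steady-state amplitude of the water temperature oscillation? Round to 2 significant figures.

2.0 K

Areal heat capacity C = ρ c_p D = 1024 × 3905 × 134.6 = 5.38×10^8 J/(m²·K).
Angular frequency ω = 2π / T = 2π / 4.44×10^7 s = 1.41×10^-7 s⁻¹.
√((Cω)² + λ²) = √((76.1)² + 15.21²) = 77.6 W/(m²·K).
Amplitude A = F₀ / √((Cω)²+λ²) = 155.3 / 77.6 = 2.00 K.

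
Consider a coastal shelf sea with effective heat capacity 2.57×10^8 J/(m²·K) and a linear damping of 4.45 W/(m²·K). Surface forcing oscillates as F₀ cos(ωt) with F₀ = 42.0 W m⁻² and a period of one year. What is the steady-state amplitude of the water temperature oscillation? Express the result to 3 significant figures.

0.817 K

Areal heat capacity C = 2.57×10^8 J/(m²·K) (given).
Angular frequency ω = 2π / T = 2π / 3.15×10^7 s = 1.99×10^-7 s⁻¹.
√((Cω)² + λ²) = √((51.2)² + 4.45²) = 51.4 W/(m²·K).
Amplitude A = F₀ / √((Cω)²+λ²) = 42.0 / 51.4 = 0.817 K.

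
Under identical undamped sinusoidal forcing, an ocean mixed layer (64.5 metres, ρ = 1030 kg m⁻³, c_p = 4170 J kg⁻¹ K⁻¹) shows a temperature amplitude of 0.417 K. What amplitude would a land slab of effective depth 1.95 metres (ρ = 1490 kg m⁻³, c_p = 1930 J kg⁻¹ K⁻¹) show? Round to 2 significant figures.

21 K

C_ocean = 2.77×10^8 J/(m²·K); C_land = 5.61×10^6 J/(m²·K).
A ∝ 1/C ⇒ A_land = A_ocean × C_ocean/C_land = 0.417 × 49.4 = 20.6 K.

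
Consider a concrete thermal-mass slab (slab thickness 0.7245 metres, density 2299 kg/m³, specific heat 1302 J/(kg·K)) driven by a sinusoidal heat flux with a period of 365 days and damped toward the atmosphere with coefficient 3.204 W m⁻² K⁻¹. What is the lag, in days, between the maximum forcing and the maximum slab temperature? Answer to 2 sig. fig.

7.8 days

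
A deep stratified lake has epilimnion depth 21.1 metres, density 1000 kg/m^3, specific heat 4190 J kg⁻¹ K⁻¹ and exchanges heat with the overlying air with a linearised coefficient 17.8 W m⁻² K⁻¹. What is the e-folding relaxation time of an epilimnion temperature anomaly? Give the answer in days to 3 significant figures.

Areal heat capacity C = ρ c_p D = 1000 × 4190 × 21.1 = 8.84×10^7 J m⁻² K⁻¹.
Relaxation time τ = C / λ = 8.84×10^7 / 17.8 = 4.97×10^6 s.
In days: 4.97×10^6 s / (86400 s/day) = 57.5 days.

57.5 days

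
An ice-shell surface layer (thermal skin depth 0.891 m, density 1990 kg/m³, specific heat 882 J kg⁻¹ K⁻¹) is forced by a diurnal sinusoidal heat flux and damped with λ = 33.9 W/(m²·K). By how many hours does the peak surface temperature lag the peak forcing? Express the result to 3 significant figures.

4.89 hours

Areal heat capacity C = ρ c_p D = 1990 × 882 × 0.891 = 1.56×10^6 J/(m²·K).
ω = 2π / 86400 s = 7.27×10^-5 s⁻¹.
Phase lag φ = arctan(Cω/λ) = arctan(114/33.9) = 1.28 rad.
Time lag = φ / ω = 1.28 / 7.27×10^-5 = 17600 s = 4.89 hours.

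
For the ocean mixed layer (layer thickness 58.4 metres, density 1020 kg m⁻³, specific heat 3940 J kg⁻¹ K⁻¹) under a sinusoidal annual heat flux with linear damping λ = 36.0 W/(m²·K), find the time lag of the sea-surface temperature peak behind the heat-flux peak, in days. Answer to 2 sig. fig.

53 days

Areal heat capacity C = ρ c_p D = 1020 × 3940 × 58.4 = 2.35×10^8 J/(m^2 K).
ω = 2π / 3.15×10^7 s = 1.99×10^-7 s⁻¹.
Phase lag φ = arctan(Cω/λ) = arctan(46.8/36.0) = 0.915 rad.
Time lag = φ / ω = 0.915 / 1.99×10^-7 = 4.59×10^6 s = 53.1 days.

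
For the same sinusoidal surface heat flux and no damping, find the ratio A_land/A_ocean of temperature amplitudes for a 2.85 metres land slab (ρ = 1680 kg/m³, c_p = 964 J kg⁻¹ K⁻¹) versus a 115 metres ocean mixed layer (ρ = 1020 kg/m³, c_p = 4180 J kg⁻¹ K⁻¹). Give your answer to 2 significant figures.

110

C_ocean = 1020 × 4180 × 115 = 4.90×10^8 J/(m²·K).
C_land = 1680 × 964 × 2.85 = 4.62×10^6 J/(m²·K).
Undamped amplitude ∝ 1/C, so A_land/A_ocean = C_ocean/C_land = 106.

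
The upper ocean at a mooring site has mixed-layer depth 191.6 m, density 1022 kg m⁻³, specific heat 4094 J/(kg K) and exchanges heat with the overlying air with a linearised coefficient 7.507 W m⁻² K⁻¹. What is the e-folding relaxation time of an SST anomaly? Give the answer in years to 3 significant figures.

3.38 years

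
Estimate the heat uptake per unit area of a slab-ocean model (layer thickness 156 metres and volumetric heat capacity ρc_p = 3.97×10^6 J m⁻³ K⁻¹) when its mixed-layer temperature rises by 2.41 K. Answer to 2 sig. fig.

Areal heat capacity C = ρc_p × D = 3.97×10^6 × 156 = 6.19×10^8 J/(m^2 K).
ΔQ = C ΔT = 6.19×10^8 × 2.41 = 1.49×10^9 J/m².

1.5×10^9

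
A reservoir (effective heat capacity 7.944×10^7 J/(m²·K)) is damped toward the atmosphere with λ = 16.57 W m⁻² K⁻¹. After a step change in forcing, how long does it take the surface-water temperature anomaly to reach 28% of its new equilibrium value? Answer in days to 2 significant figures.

Areal heat capacity C = 7.944×10^7 J/(m²·K) (given).
τ = C / λ = 7.94×10^7 / 16.57 = 4.79×10^6 s.
Fraction reached: 1 − e^(−t/τ) = 0.28 ⇒ t = −τ ln(1 − 0.28) = τ × 0.329.
t = 1.57×10^6 s = 18.2 days.

18 days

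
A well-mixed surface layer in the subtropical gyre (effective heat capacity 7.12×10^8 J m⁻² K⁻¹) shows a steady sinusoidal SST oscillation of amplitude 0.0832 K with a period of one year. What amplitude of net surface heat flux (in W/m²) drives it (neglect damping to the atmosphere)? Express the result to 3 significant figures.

11.8

Areal heat capacity C = 7.12×10^8 J m⁻² K⁻¹ (given).
ω = 2π / 3.15×10^7 s = 1.99×10^-7 s⁻¹.
Cω = 7.12×10^8 × 1.99×10^-7 = 142 W/(m²·K).
F₀ = A × Cω = 0.0832 × 142 = 11.8 W/m².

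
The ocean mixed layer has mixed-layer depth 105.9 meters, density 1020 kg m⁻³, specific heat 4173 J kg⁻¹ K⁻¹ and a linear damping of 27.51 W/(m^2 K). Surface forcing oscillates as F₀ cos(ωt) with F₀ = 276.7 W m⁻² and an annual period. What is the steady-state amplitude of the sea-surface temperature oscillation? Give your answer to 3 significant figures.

Areal heat capacity C = ρ c_p D = 1020 × 4173 × 105.9 = 4.51×10^8 J/(m^2 K).
Angular frequency ω = 2π / T = 2π / 3.15×10^7 s = 1.99×10^-7 s⁻¹.
√((Cω)² + λ²) = √((89.8)² + 27.51²) = 93.9 W/(m²·K).
Amplitude A = F₀ / √((Cω)²+λ²) = 276.7 / 93.9 = 2.95 K.

2.95 K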